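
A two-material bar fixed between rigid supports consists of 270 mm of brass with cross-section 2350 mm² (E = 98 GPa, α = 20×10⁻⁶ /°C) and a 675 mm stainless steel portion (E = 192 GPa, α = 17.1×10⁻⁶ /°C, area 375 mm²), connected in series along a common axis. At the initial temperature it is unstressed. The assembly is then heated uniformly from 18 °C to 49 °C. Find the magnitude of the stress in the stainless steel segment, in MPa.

σ ≈ 133 MPa (compressive)

With the walls removed the bar would change length by δ_free = Σ αᵢΔT Lᵢ = 20×10⁻⁶×31×270 + 17.1×10⁻⁶×31×675 = 0.5252 mm.
The walls prevent any net length change, so an axial force P (same in every segment) develops. Compatibility: P · Σ Lᵢ/(AᵢEᵢ) = δ_free.
Σ Lᵢ/(AᵢEᵢ) = 270/(2350×98×10³) + 675/(375×192×10³) = 1.055×10⁻⁵ mm/N.
P = 0.5252 / 1.055×10⁻⁵ = 49800 N = 49.8 kN, compressive.
σ_{stainless steel} = P / A = 49800 / 375 = 132.8 MPa.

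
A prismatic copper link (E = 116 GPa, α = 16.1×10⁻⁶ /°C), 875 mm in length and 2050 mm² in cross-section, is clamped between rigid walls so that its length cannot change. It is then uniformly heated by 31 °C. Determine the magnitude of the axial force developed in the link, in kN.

Full restraint means ε = 0, so the stress is σ = EαΔT = 116×10³ × 16.1×10⁻⁶ × 31 = 57.9 MPa.
Axial force P = σA = 57.9 × 2050 = 118700 N = 118.7 kN, compressive.

P ≈ 119 kN (compressive)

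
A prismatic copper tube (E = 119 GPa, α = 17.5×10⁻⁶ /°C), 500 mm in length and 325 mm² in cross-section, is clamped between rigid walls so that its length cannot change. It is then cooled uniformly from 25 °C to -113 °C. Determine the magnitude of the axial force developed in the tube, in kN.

P ≈ 93.4 kN (tensile)

Full restraint means ε = 0, so the stress is σ = EαΔT = 119×10³ × 17.5×10⁻⁶ × 138 = 287.4 MPa.
Then P = σA = 287.4 × 325 mm² = 93.4 kN, tensile.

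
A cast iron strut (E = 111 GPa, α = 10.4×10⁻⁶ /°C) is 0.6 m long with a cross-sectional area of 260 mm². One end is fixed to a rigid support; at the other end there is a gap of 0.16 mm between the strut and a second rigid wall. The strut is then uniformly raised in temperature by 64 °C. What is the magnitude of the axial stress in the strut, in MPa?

Free thermal elongation = αΔT L = 10.4×10⁻⁶ × 64 × 600 = 0.3994 mm.
This exceeds the 0.16 mm gap, so the wall pushes back. The portion of expansion that must be recovered elastically is δ_free − gap = 0.3994 − 0.16 = 0.2394 mm.
So σ = E(δ_free − g)/L = 111×10³ × 0.2394/600 = 44.28 MPa.

σ ≈ 44.3 MPa (compressive)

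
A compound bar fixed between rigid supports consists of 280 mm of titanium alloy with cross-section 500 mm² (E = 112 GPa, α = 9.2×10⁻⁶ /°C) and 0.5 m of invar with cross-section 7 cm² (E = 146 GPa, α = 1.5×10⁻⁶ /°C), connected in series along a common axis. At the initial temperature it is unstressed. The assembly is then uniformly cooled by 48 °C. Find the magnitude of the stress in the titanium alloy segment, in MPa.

With the walls removed the bar would change length by δ_free = Σ αᵢΔT Lᵢ = 9.2×10⁻⁶×48×280 + 1.5×10⁻⁶×48×500 = 0.1596 mm.
Since the ends are fixed, an axial force P builds up, equal in every segment, with P · Σ Lᵢ/(AᵢEᵢ) = δ_free.
The series flexibility is Σ Lᵢ/(AᵢEᵢ) = 280/(500×112×10³) + 500/(700×146×10³) = 9.892×10⁻⁶ mm/N.
P = 0.1596 / 9.892×10⁻⁶ = 16140 N = 16.14 kN, tensile.
σ_{titanium alloy} = P / A = 16140 / 500 = 32.28 MPa.

σ ≈ 32.3 MPa (tensile)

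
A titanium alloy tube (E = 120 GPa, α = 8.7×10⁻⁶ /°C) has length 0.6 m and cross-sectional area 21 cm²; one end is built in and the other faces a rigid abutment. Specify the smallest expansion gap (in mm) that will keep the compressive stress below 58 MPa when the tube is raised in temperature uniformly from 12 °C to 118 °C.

g ≈ 0.263 mm

Free expansion if unrestrained: δ_free = αΔT L = 8.7×10⁻⁶ × 106 × 600 = 0.5533 mm.
At the allowable stress the elastic shortening the wall may impose is σL/E = 58 × 600 / (120×10³) = 0.29 mm.
The gap must absorb the remainder: g_min = 0.5533 − 0.29 = 0.2633 mm.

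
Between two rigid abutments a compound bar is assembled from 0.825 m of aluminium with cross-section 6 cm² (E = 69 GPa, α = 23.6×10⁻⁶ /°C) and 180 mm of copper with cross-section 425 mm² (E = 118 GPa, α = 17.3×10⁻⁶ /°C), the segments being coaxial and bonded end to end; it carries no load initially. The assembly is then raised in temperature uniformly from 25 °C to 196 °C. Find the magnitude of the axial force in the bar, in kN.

Free thermal expansion of the whole bar: Σ αᵢΔT Lᵢ = 23.6×10⁻⁶×171×825 + 17.3×10⁻⁶×171×180 = 3.862 mm.
Since the ends are fixed, an axial force P builds up, equal in every segment, with P · Σ Lᵢ/(AᵢEᵢ) = δ_free.
The series flexibility is Σ Lᵢ/(AᵢEᵢ) = 825/(600×69×10³) + 180/(425×118×10³) = 2.352×10⁻⁵ mm/N.
Hence P = δ_free / Σ(L/AE) = 3.862/2.352×10⁻⁵ = 164.2 kN (compressive).

P ≈ 164 kN (compressive)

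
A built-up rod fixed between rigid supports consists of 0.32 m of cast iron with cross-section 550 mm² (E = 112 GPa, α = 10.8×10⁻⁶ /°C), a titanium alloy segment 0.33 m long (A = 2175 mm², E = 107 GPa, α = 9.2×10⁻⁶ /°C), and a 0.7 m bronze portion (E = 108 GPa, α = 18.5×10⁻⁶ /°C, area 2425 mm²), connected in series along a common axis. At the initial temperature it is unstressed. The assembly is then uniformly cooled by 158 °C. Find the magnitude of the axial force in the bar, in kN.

If the supports were absent, the total length change would be Σ αᵢΔT Lᵢ = 10.8×10⁻⁶×158×320 + 9.2×10⁻⁶×158×330 + 18.5×10⁻⁶×158×700 = 3.072 mm.
Since the ends are fixed, an axial force P builds up, equal in every segment, with P · Σ Lᵢ/(AᵢEᵢ) = δ_free.
Σ Lᵢ/(AᵢEᵢ) = 320/(550×112×10³) + 330/(2175×107×10³) + 700/(2425×108×10³) = 9.286×10⁻⁶ mm/N.
P = 3.072 / 9.286×10⁻⁶ = 330800 N = 330.8 kN, tensile.

P ≈ 331 kN (tensile)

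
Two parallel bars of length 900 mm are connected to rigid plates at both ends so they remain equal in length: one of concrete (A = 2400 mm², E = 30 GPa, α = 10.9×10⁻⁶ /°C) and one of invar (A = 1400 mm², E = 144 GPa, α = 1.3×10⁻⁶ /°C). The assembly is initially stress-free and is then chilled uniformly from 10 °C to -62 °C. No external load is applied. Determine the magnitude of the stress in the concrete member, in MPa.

Equilibrium of a rigid end plate with no external load gives equal and opposite internal forces ±P in the two members. Since α_{concrete} > α_{invar}, cooling drives the concrete into tension and the invar into compression.
Compatibility of the two members (thermal + elastic change equal): (α₁ − α₂)ΔT = P·[1/(A₁E₁) + 1/(A₂E₂)].
|α₁ − α₂|·ΔT = 9.6×10⁻⁶ × 72 = 0.0006912.
1/(A₁E₁) + 1/(A₂E₂) = 1/(2400×30×10³) + 1/(1400×144×10³) = 1.885×10⁻⁸ N⁻¹.
P = 0.0006912 / 1.885×10⁻⁸ = 36670 N = 36.67 kN.
σ_{concrete} = P/A₁ = 36670/2400 = 15.28 MPa, tensile.

σ ≈ 15.3 MPa (tensile)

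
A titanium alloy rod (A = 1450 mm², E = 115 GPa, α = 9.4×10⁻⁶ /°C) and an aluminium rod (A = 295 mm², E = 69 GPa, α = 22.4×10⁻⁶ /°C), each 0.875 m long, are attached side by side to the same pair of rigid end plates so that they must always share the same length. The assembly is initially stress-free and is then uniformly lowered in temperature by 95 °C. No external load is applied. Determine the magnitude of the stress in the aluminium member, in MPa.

σ ≈ 75.9 MPa (tensile)

The aluminium has the larger α, so on cooling it would change length more than the titanium alloy if both were free. The rigid plates force a common final length, so the aluminium is put into tension and the titanium alloy into compression, with equal and opposite forces P (no external load).
Setting the final lengths equal and cancelling L: (α₁ − α₂)ΔT = P/(A₁E₁) + P/(A₂E₂).
|α₁ − α₂|·ΔT = 13×10⁻⁶ × 95 = 0.001235.
1/(A₁E₁) + 1/(A₂E₂) = 1/(1450×115×10³) + 1/(295×69×10³) = 5.512×10⁻⁸ N⁻¹.
So P = 0.001235 / 5.512×10⁻⁸ = 22.4 kN.
σ_{aluminium} = P/A₂ = 22400/295 = 75.94 MPa, tensile.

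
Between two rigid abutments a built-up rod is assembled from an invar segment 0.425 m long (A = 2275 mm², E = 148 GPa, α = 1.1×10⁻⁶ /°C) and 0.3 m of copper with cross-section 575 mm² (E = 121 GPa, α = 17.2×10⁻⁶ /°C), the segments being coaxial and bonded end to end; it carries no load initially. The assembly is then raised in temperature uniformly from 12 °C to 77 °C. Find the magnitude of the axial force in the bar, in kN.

Free thermal expansion of the whole bar: Σ αᵢΔT Lᵢ = 1.1×10⁻⁶×65×425 + 17.2×10⁻⁶×65×300 = 0.3658 mm.
Since the ends are fixed, an axial force P builds up, equal in every segment, with P · Σ Lᵢ/(AᵢEᵢ) = δ_free.
Σ Lᵢ/(AᵢEᵢ) = 425/(2275×148×10³) + 300/(575×121×10³) = 5.574×10⁻⁶ mm/N.
So P = 0.3658 / 5.574×10⁻⁶ = 65.62 kN, compressive.

P ≈ 65.6 kN (compressive)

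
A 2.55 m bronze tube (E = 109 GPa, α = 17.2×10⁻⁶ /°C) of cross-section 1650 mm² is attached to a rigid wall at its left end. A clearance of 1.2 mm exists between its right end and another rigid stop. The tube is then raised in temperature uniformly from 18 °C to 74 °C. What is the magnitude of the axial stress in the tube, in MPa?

If the wall were absent the tube would grow by αΔT L = 17.2×10⁻⁶ × 56 × 2550 = 2.456 mm.
After closing the 1.2 mm clearance, 2.456 − 1.2 = 1.256 mm of expansion remains to be suppressed by the wall.
So σ = E(δ_free − g)/L = 109×10³ × 1.256/2550 = 53.69 MPa.

σ ≈ 53.7 MPa (compressive)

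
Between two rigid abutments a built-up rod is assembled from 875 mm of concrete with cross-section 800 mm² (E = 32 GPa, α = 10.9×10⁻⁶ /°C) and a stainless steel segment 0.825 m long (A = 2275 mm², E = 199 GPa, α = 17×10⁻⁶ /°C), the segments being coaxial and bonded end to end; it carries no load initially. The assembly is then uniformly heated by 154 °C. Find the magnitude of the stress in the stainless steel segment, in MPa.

σ ≈ 44.3 MPa (compressive)

With the walls removed the bar would change length by δ_free = Σ αᵢΔT Lᵢ = 10.9×10⁻⁶×154×875 + 17×10⁻⁶×154×825 = 3.629 mm.
The walls prevent any net length change, so an axial force P (same in every segment) develops. Compatibility: P · Σ Lᵢ/(AᵢEᵢ) = δ_free.
The series flexibility is Σ Lᵢ/(AᵢEᵢ) = 875/(800×32×10³) + 825/(2275×199×10³) = 3.6×10⁻⁵ mm/N.
So P = 3.629 / 3.6×10⁻⁵ = 100.8 kN, compressive.
σ_{stainless steel} = P / A = 100800 / 2275 = 44.3 MPa.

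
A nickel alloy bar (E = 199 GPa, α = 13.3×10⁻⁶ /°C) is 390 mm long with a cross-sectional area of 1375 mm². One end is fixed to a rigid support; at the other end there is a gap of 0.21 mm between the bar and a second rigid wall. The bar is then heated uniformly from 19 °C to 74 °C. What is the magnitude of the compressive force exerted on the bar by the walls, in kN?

If the wall were absent the bar would grow by αΔT L = 13.3×10⁻⁶ × 55 × 390 = 0.2853 mm.
The gap closes (δ_free > 0.21 mm) and the wall then resists a further 0.2853 − 0.21 = 0.07528 mm of expansion.
That suppressed elongation corresponds to σ = E·Δ/L = 199×10³ × 0.07528/390 = 38.41 MPa.
Force on the wall = σA = 38.41 × 1375 mm² = 52.82 kN.

P ≈ 52.8 kN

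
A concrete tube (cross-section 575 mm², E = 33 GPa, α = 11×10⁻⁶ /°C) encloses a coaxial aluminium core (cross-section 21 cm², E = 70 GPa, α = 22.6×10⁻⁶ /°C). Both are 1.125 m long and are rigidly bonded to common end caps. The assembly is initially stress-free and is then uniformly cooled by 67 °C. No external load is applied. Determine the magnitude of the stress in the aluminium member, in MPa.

Equilibrium of a rigid end plate with no external load gives equal and opposite internal forces ±P in the two members. Since α_{aluminium} > α_{concrete}, cooling drives the aluminium into tension and the concrete into compression.
Compatibility of the two members (thermal + elastic change equal): (α₁ − α₂)ΔT = P·[1/(A₁E₁) + 1/(A₂E₂)].
|α₁ − α₂|·ΔT = 11.6×10⁻⁶ × 67 = 0.0007772.
1/(A₁E₁) + 1/(A₂E₂) = 1/(575×33×10³) + 1/(2100×70×10³) = 5.95×10⁻⁸ N⁻¹.
P = 0.0007772 / 5.95×10⁻⁸ = 13060 N = 13.06 kN.
σ_{aluminium} = P/A₂ = 13060/2100 = 6.22 MPa, tensile.

σ ≈ 6.22 MPa (tensile)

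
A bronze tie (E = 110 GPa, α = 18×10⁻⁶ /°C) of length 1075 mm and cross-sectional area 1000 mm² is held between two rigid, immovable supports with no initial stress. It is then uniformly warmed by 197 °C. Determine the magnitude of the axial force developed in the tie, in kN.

The ends cannot move, so σ = EαΔT = 110×10³ × 18×10⁻⁶ × 197 = 390.1 MPa.
P = AEαΔT = 1000 × 110×10³ × 18×10⁻⁶ × 197 = 390.1 kN (compressive).

P ≈ 390 kN (compressive)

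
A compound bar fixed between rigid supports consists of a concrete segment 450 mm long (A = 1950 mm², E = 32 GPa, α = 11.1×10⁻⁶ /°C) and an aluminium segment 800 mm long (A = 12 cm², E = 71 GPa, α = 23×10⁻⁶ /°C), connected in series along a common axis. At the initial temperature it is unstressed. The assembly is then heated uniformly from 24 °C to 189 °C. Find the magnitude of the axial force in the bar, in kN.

P ≈ 233 kN (compressive)

With the walls removed the bar would change length by δ_free = Σ αᵢΔT Lᵢ = 11.1×10⁻⁶×165×450 + 23×10⁻⁶×165×800 = 3.86 mm.
Since the ends are fixed, an axial force P builds up, equal in every segment, with P · Σ Lᵢ/(AᵢEᵢ) = δ_free.
Σ Lᵢ/(AᵢEᵢ) = 450/(1950×32×10³) + 800/(1200×71×10³) = 1.66×10⁻⁵ mm/N.
Hence P = δ_free / Σ(L/AE) = 3.86/1.66×10⁻⁵ = 232.5 kN (compressive).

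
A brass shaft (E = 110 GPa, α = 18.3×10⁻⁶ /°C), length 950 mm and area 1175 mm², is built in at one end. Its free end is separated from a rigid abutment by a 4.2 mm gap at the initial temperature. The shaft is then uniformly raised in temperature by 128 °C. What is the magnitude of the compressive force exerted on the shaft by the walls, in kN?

If the wall were absent the shaft would grow by αΔT L = 18.3×10⁻⁶ × 128 × 950 = 2.225 mm.
Since δ_free = 2.23 mm is less than the 4.2 mm gap, the shaft never touches the wall. No axial force develops.

P ≈ 0 kN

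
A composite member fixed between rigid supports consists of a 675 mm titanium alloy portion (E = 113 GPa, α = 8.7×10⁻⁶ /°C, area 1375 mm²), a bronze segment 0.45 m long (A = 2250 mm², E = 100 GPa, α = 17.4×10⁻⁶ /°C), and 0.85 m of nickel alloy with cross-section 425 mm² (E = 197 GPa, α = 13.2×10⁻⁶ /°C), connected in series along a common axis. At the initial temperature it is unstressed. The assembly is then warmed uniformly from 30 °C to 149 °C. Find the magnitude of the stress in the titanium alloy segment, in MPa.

σ ≈ 131 MPa (compressive)

If the supports were absent, the total length change would be Σ αᵢΔT Lᵢ = 8.7×10⁻⁶×119×675 + 17.4×10⁻⁶×119×450 + 13.2×10⁻⁶×119×850 = 2.966 mm.
The walls prevent any net length change, so an axial force P (same in every segment) develops. Compatibility: P · Σ Lᵢ/(AᵢEᵢ) = δ_free.
The series flexibility is Σ Lᵢ/(AᵢEᵢ) = 675/(1375×113×10³) + 450/(2250×100×10³) + 850/(425×197×10³) = 1.65×10⁻⁵ mm/N.
Hence P = δ_free / Σ(L/AE) = 2.966/1.65×10⁻⁵ = 179.8 kN (compressive).
σ_{titanium alloy} = P / A = 179800 / 1375 = 130.7 MPa.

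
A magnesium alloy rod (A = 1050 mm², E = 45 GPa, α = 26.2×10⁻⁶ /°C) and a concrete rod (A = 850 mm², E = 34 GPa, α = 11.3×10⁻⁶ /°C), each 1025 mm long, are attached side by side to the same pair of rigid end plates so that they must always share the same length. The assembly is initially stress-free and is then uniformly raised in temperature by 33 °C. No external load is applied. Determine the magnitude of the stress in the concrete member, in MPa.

Equilibrium of a rigid end plate with no external load gives equal and opposite internal forces ±P in the two members. Since α_{magnesium alloy} > α_{concrete}, heating drives the magnesium alloy into compression and the concrete into tension.
Setting the final lengths equal and cancelling L: (α₁ − α₂)ΔT = P/(A₁E₁) + P/(A₂E₂).
|α₁ − α₂|·ΔT = 14.9×10⁻⁶ × 33 = 0.0004917.
1/(A₁E₁) + 1/(A₂E₂) = 1/(1050×45×10³) + 1/(850×34×10³) = 5.577×10⁻⁸ N⁻¹.
P = 0.0004917 / 5.577×10⁻⁸ = 8817 N = 8.817 kN.
σ_{concrete} = P/A₂ = 8817/850 = 10.37 MPa, tensile.

σ ≈ 10.4 MPa (tensile)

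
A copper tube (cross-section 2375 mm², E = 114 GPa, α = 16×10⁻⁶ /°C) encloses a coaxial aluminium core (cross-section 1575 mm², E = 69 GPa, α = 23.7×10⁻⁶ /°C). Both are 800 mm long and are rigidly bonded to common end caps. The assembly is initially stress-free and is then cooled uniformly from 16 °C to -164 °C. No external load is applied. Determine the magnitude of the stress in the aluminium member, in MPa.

Both members must finish at the same length. With the larger α, the aluminium tends to over-contract; the plates restrain it, putting the aluminium in tension and the copper in compression. With no external load the two internal forces are equal and opposite, magnitude P.
Setting the final lengths equal and cancelling L: (α₁ − α₂)ΔT = P/(A₁E₁) + P/(A₂E₂).
|α₁ − α₂|·ΔT = 7.7×10⁻⁶ × 180 = 0.001386.
1/(A₁E₁) + 1/(A₂E₂) = 1/(2375×114×10³) + 1/(1575×69×10³) = 1.29×10⁻⁸ N⁻¹.
So P = 0.001386 / 1.29×10⁻⁸ = 107.5 kN.
σ_{aluminium} = P/A₂ = 107500/1575 = 68.24 MPa, tensile.

σ ≈ 68.2 MPa (tensile)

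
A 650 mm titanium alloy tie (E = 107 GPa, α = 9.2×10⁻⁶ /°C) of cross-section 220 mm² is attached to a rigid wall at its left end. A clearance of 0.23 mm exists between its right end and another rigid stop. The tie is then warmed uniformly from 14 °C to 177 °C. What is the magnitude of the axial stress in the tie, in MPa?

If the wall were absent the tie would grow by αΔT L = 9.2×10⁻⁶ × 163 × 650 = 0.9747 mm.
The gap closes (δ_free > 0.23 mm) and the wall then resists a further 0.9747 − 0.23 = 0.7447 mm of expansion.
So σ = E(δ_free − g)/L = 107×10³ × 0.7447/650 = 122.6 MPa.

σ ≈ 123 MPa (compressive)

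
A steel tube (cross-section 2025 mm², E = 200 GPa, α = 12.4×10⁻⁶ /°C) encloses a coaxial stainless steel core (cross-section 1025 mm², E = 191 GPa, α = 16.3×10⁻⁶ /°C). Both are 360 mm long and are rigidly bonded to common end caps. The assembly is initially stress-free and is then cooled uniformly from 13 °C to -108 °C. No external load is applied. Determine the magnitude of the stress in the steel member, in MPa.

Equilibrium of a rigid end plate with no external load gives equal and opposite internal forces ±P in the two members. Since α_{stainless steel} > α_{steel}, cooling drives the stainless steel into tension and the steel into compression.
Setting the final lengths equal and cancelling L: (α₁ − α₂)ΔT = P/(A₁E₁) + P/(A₂E₂).
|α₁ − α₂|·ΔT = 3.9×10⁻⁶ × 121 = 0.0004719.
1/(A₁E₁) + 1/(A₂E₂) = 1/(2025×200×10³) + 1/(1025×191×10³) = 7.577×10⁻⁹ N⁻¹.
So P = 0.0004719 / 7.577×10⁻⁹ = 62.28 kN.
σ_{steel} = P/A₁ = 62280/2025 = 30.76 MPa, compressive.

σ ≈ 30.8 MPa (compressive)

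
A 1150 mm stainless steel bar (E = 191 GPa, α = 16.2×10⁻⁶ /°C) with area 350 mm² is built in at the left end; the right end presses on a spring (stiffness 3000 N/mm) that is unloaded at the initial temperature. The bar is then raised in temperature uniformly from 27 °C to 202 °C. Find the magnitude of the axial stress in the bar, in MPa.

σ ≈ 26.6 MPa (compressive)

Free thermal expansion: δ_free = αΔT L = 16.2×10⁻⁶ × 175 × 1150 = 3.26 mm.
With a force P in the spring, the elastic change of the bar is PL/(AE) and that of the spring is P/k; compatibility requires their sum to equal δ_free.
P [ L/(AE) + 1/k ] = δ_free → P [ 1150/(350×191×10³) + 1/(3000) ] = 3.26.
P = 3.26 / 0.0003505 = 9301 N.
σ = P/A = 9301/350 = 26.57 MPa.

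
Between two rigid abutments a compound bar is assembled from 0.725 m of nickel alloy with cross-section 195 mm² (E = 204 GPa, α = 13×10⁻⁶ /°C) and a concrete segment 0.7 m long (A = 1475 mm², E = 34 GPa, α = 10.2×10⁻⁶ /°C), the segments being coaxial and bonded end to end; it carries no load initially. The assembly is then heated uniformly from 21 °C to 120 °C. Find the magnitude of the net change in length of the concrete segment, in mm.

|ΔL| ≈ 0.00439 mm

If the supports were absent, the total length change would be Σ αᵢΔT Lᵢ = 13×10⁻⁶×99×725 + 10.2×10⁻⁶×99×700 = 1.64 mm.
The walls prevent any net length change, so an axial force P (same in every segment) develops. Compatibility: P · Σ Lᵢ/(AᵢEᵢ) = δ_free.
The series flexibility is Σ Lᵢ/(AᵢEᵢ) = 725/(195×204×10³) + 700/(1475×34×10³) = 3.218×10⁻⁵ mm/N.
So P = 1.64 / 3.218×10⁻⁵ = 50.96 kN, compressive.
For the concrete segment, free thermal change = 10.2×10⁻⁶×99×700 = 0.7069 mm and elastic change from P = 50960×700/(1475×34×10³) = 0.7113 mm; these oppose, so the net change is 0.00439 mm (segment shortens).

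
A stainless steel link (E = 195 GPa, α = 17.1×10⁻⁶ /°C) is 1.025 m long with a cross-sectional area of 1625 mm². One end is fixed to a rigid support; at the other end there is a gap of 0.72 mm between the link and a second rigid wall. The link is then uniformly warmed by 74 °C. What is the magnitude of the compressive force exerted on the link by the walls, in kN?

Free thermal elongation = αΔT L = 17.1×10⁻⁶ × 74 × 1025 = 1.297 mm.
After closing the 0.72 mm clearance, 1.297 − 0.72 = 0.577 mm of expansion remains to be suppressed by the wall.
So σ = E(δ_free − g)/L = 195×10³ × 0.577/1025 = 109.8 MPa.
Force on the wall = σA = 109.8 × 1625 mm² = 178.4 kN.

P ≈ 178 kN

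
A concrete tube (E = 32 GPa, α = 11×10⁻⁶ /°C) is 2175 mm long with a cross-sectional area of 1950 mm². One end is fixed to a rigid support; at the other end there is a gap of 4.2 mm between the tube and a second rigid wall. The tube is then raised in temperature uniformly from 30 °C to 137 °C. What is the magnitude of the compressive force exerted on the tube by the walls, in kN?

P ≈ 0 kN

If the wall were absent the tube would grow by αΔT L = 11×10⁻⁶ × 107 × 2175 = 2.56 mm.
Since δ_free = 2.56 mm is less than the 4.2 mm gap, the tube never touches the wall. No axial force develops.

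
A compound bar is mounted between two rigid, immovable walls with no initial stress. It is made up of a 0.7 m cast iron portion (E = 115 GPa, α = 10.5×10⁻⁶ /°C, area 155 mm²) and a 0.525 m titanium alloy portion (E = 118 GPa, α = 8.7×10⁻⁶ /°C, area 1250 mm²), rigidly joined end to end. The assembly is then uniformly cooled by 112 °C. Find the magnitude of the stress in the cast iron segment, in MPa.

With the walls removed the bar would change length by δ_free = Σ αᵢΔT Lᵢ = 10.5×10⁻⁶×112×700 + 8.7×10⁻⁶×112×525 = 1.335 mm.
Since the ends are fixed, an axial force P builds up, equal in every segment, with P · Σ Lᵢ/(AᵢEᵢ) = δ_free.
The series flexibility is Σ Lᵢ/(AᵢEᵢ) = 700/(155×115×10³) + 525/(1250×118×10³) = 4.283×10⁻⁵ mm/N.
P = 1.335 / 4.283×10⁻⁵ = 31160 N = 31.16 kN, tensile.
σ_{cast iron} = P / A = 31160 / 155 = 201.1 MPa.

σ ≈ 201 MPa (tensile)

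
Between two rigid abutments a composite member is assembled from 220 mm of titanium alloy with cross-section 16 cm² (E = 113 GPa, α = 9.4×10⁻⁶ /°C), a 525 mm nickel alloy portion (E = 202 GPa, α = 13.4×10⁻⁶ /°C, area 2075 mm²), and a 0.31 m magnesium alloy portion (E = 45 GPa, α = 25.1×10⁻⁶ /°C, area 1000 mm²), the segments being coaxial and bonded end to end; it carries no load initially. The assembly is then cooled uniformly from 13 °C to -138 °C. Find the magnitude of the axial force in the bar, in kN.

P ≈ 272 kN (tensile)

With the walls removed the bar would change length by δ_free = Σ αᵢΔT Lᵢ = 9.4×10⁻⁶×151×220 + 13.4×10⁻⁶×151×525 + 25.1×10⁻⁶×151×310 = 2.549 mm.
The walls prevent any net length change, so an axial force P (same in every segment) develops. Compatibility: P · Σ Lᵢ/(AᵢEᵢ) = δ_free.
The series flexibility is Σ Lᵢ/(AᵢEᵢ) = 220/(1600×113×10³) + 525/(2075×202×10³) + 310/(1000×45×10³) = 9.358×10⁻⁶ mm/N.
So P = 2.549 / 9.358×10⁻⁶ = 272.4 kN, tensile.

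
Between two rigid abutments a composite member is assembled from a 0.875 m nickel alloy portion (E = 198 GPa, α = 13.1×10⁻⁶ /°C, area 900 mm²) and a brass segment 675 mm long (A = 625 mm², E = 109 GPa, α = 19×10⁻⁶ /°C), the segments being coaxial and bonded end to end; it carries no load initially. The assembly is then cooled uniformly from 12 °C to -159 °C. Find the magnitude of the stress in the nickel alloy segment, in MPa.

Free thermal contraction of the whole bar: Σ αᵢΔT Lᵢ = 13.1×10⁻⁶×171×875 + 19×10⁻⁶×171×675 = 4.153 mm.
The rigid supports impose zero overall length change; the single axial force P common to all segments must satisfy P Σ Lᵢ/(AᵢEᵢ) = δ_free.
The series flexibility is Σ Lᵢ/(AᵢEᵢ) = 875/(900×198×10³) + 675/(625×109×10³) = 1.482×10⁻⁵ mm/N.
P = 4.153 / 1.482×10⁻⁵ = 280300 N = 280.3 kN, tensile.
σ_{nickel alloy} = P / A = 280300 / 900 = 311.4 MPa.

σ ≈ 311 MPa (tensile)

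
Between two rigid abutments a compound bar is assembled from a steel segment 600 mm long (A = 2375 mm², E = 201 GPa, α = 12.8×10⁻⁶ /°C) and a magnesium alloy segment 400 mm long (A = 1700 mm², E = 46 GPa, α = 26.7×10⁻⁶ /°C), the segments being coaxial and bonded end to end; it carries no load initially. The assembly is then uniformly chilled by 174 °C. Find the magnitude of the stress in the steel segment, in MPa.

With the walls removed the bar would change length by δ_free = Σ αᵢΔT Lᵢ = 12.8×10⁻⁶×174×600 + 26.7×10⁻⁶×174×400 = 3.195 mm.
The rigid supports impose zero overall length change; the single axial force P common to all segments must satisfy P Σ Lᵢ/(AᵢEᵢ) = δ_free.
Σ Lᵢ/(AᵢEᵢ) = 600/(2375×201×10³) + 400/(1700×46×10³) = 6.372×10⁻⁶ mm/N.
Hence P = δ_free / Σ(L/AE) = 3.195/6.372×10⁻⁶ = 501.4 kN (tensile).
σ_{steel} = P / A = 501400 / 2375 = 211.1 MPa.

σ ≈ 211 MPa (tensile)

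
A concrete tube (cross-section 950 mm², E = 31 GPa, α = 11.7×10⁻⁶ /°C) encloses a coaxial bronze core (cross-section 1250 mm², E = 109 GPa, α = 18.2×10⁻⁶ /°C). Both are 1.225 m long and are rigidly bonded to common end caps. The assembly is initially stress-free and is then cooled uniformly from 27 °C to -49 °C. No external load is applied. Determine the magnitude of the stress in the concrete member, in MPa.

Both members must finish at the same length. With the larger α, the bronze tends to over-contract; the plates restrain it, putting the bronze in tension and the concrete in compression. With no external load the two internal forces are equal and opposite, magnitude P.
Equating the net (thermal + elastic) strains gives |α₁ − α₂|·ΔT = P·[1/(A₁E₁) + 1/(A₂E₂)].
|α₁ − α₂|·ΔT = 6.5×10⁻⁶ × 76 = 0.000494.
1/(A₁E₁) + 1/(A₂E₂) = 1/(950×31×10³) + 1/(1250×109×10³) = 4.13×10⁻⁸ N⁻¹.
P = 0.000494 / 4.13×10⁻⁸ = 11960 N = 11.96 kN.
σ_{concrete} = P/A₁ = 11960/950 = 12.59 MPa, compressive.

σ ≈ 12.6 MPa (compressive)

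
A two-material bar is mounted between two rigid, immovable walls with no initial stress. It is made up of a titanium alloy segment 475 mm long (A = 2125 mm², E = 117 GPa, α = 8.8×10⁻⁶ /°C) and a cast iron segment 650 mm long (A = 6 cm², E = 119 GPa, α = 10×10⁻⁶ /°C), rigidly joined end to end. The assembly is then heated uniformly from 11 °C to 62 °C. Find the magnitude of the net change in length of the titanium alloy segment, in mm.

|ΔL| ≈ 0.119 mm

With the walls removed the bar would change length by δ_free = Σ αᵢΔT Lᵢ = 8.8×10⁻⁶×51×475 + 10×10⁻⁶×51×650 = 0.5447 mm.
The rigid supports impose zero overall length change; the single axial force P common to all segments must satisfy P Σ Lᵢ/(AᵢEᵢ) = δ_free.
Σ Lᵢ/(AᵢEᵢ) = 475/(2125×117×10³) + 650/(600×119×10³) = 1.101×10⁻⁵ mm/N.
P = 0.5447 / 1.101×10⁻⁵ = 49450 N = 49.45 kN, compressive.
For the titanium alloy segment, free thermal change = 8.8×10⁻⁶×51×475 = 0.2132 mm and elastic change from P = 49450×475/(2125×117×10³) = 0.09448 mm; these oppose, so the net change is 0.119 mm (segment lengthens).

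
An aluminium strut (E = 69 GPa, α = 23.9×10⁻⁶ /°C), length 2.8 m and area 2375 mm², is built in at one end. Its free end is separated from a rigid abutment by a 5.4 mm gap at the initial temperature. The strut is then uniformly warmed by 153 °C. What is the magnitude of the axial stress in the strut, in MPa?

σ ≈ 119 MPa (compressive)

Free thermal elongation = αΔT L = 23.9×10⁻⁶ × 153 × 2800 = 10.24 mm.
The gap closes (δ_free > 5.4 mm) and the wall then resists a further 10.24 − 5.4 = 4.839 mm of expansion.
Compatibility: PL/(AE) = 4.839 mm, so σ = P/A = E × (4.839/2800) = 119.2 MPa.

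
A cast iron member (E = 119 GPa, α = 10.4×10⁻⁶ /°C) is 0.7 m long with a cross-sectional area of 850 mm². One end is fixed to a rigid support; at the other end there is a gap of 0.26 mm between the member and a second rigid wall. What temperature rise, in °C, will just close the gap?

ΔT ≈ 35.7 °C

Contact occurs when the free expansion equals the gap: αΔT L = 0.26 mm.
So ΔT = g/(αL) = 0.26/(10.4×10⁻⁶ × 700) = 35.71 °C.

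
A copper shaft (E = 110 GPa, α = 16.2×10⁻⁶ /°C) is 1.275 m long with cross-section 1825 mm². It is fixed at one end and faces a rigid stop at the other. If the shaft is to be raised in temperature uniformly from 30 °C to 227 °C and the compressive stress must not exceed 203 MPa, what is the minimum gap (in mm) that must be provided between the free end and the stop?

With no wall the shaft would lengthen by αΔT L = 16.2×10⁻⁶ × 197 × 1275 = 4.069 mm.
At the allowable stress the elastic shortening the wall may impose is σL/E = 203 × 1275 / (110×10³) = 2.353 mm.
The gap must absorb the remainder: g_min = 4.069 − 2.353 = 1.716 mm.

g ≈ 1.72 mm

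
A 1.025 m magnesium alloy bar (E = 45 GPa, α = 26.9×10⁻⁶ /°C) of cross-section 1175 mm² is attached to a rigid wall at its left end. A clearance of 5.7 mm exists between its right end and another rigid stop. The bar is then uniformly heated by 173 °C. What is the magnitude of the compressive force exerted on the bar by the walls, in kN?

If the wall were absent the bar would grow by αΔT L = 26.9×10⁻⁶ × 173 × 1025 = 4.77 mm.
Since δ_free = 4.77 mm is less than the 5.7 mm gap, the bar never touches the wall. No axial force develops.

P ≈ 0 kN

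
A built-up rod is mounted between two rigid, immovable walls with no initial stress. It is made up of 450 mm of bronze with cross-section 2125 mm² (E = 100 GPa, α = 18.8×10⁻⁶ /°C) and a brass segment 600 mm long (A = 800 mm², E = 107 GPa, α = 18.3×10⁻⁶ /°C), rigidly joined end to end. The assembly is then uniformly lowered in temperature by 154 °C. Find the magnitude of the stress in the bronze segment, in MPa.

σ ≈ 154 MPa (tensile)

Free thermal contraction of the whole bar: Σ αᵢΔT Lᵢ = 18.8×10⁻⁶×154×450 + 18.3×10⁻⁶×154×600 = 2.994 mm.
Since the ends are fixed, an axial force P builds up, equal in every segment, with P · Σ Lᵢ/(AᵢEᵢ) = δ_free.
Σ Lᵢ/(AᵢEᵢ) = 450/(2125×100×10³) + 600/(800×107×10³) = 9.127×10⁻⁶ mm/N.
So P = 2.994 / 9.127×10⁻⁶ = 328 kN, tensile.
σ_{bronze} = P / A = 328000 / 2125 = 154.4 MPa.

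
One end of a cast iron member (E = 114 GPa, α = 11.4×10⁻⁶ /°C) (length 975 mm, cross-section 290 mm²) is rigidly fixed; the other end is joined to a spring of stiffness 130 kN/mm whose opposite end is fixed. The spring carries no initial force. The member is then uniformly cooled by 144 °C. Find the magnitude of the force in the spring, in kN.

The unrestrained thermal change is αΔT L = 11.4×10⁻⁶ × 144 × 975 = 1.601 mm.
Let P be the tensile force in the spring. The member extends elastically by PL/(AE) and the spring stretches by P/k; together these equal δ_free.
So P = δ_free / [L/(AE) + 1/k] = 1.601 / [ 975/(290×114×10³) + 1/(130×10³) ].
P = 1.601 / 3.718×10⁻⁵ = 43040 N.

P ≈ 43 kN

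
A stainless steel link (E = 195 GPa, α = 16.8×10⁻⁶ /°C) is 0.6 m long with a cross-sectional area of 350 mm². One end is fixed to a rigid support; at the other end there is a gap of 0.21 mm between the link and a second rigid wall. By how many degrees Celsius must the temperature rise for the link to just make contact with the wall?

ΔT ≈ 20.8 °C

Contact occurs when the free expansion equals the gap: αΔT L = 0.21 mm.
ΔT = 0.21 / (16.8×10⁻⁶ × 600) = 20.83 °C.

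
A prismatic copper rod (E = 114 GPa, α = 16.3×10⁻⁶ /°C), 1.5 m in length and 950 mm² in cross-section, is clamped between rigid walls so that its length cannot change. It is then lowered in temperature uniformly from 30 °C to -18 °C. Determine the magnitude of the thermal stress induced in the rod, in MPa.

With length fixed, the mechanical strain must cancel the thermal strain αΔT = 16.3×10⁻⁶ × 48 = 782.4×10⁻⁶.
σ = EαΔT = 114×10³ × 16.3×10⁻⁶ × 48 = 89.19 MPa (tensile; the rod is trying to contract).

σ ≈ 89.2 MPa (tensile)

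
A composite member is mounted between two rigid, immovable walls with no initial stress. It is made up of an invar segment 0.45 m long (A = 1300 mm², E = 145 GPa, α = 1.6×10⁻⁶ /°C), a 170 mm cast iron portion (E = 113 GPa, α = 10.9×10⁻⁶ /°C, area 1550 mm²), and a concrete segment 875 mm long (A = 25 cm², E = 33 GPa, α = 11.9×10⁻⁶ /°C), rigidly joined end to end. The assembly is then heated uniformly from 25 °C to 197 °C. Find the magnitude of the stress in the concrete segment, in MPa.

σ ≈ 64 MPa (compressive)

Free thermal expansion of the whole bar: Σ αᵢΔT Lᵢ = 1.6×10⁻⁶×172×450 + 10.9×10⁻⁶×172×170 + 11.9×10⁻⁶×172×875 = 2.234 mm.
The rigid supports impose zero overall length change; the single axial force P common to all segments must satisfy P Σ Lᵢ/(AᵢEᵢ) = δ_free.
Σ Lᵢ/(AᵢEᵢ) = 450/(1300×145×10³) + 170/(1550×113×10³) + 875/(2500×33×10³) = 1.396×10⁻⁵ mm/N.
So P = 2.234 / 1.396×10⁻⁵ = 159.9 kN, compressive.
σ_{concrete} = P / A = 159900 / 2500 = 63.98 MPa.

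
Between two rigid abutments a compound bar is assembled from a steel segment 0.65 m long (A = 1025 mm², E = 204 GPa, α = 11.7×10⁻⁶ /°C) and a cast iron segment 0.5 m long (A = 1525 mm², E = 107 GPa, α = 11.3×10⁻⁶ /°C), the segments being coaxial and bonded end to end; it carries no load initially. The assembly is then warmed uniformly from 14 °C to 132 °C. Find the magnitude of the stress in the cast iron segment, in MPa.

σ ≈ 166 MPa (compressive)

Free thermal expansion of the whole bar: Σ αᵢΔT Lᵢ = 11.7×10⁻⁶×118×650 + 11.3×10⁻⁶×118×500 = 1.564 mm.
The rigid supports impose zero overall length change; the single axial force P common to all segments must satisfy P Σ Lᵢ/(AᵢEᵢ) = δ_free.
Σ Lᵢ/(AᵢEᵢ) = 650/(1025×204×10³) + 500/(1525×107×10³) = 6.173×10⁻⁶ mm/N.
Hence P = δ_free / Σ(L/AE) = 1.564/6.173×10⁻⁶ = 253.4 kN (compressive).
σ_{cast iron} = P / A = 253400 / 1525 = 166.2 MPa.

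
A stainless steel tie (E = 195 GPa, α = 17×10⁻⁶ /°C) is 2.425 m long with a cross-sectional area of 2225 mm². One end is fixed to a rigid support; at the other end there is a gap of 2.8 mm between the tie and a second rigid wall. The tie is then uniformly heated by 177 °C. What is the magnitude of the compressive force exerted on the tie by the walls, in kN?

P ≈ 805 kN

Free thermal elongation = αΔT L = 17×10⁻⁶ × 177 × 2425 = 7.297 mm.
After closing the 2.8 mm clearance, 7.297 − 2.8 = 4.497 mm of expansion remains to be suppressed by the wall.
So σ = E(δ_free − g)/L = 195×10³ × 4.497/2425 = 361.6 MPa.
P = σA = 361.6 × 2225 = 804.6 kN.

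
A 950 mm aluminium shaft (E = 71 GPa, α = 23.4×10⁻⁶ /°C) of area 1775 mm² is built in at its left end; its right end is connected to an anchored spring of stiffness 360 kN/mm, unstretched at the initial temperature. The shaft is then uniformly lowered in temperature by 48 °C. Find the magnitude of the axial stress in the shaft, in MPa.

σ ≈ 58.3 MPa (tensile)

The unrestrained thermal change is αΔT L = 23.4×10⁻⁶ × 48 × 950 = 1.067 mm.
Let P be the tensile force in the spring. The shaft extends elastically by PL/(AE) and the spring stretches by P/k; together these equal δ_free.
P [ L/(AE) + 1/k ] = δ_free → P [ 950/(1775×71×10³) + 1/(360×10³) ] = 1.067.
P = 1.067 / 1.032×10⁻⁵ = 103400 N.
σ = P/A = 103400/1775 = 58.27 MPa.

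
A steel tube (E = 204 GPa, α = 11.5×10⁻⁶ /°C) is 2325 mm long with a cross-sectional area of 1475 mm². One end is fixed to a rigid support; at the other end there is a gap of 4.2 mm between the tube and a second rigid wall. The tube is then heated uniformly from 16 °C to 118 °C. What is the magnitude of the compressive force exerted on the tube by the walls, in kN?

P ≈ 0 kN

Unrestrained expansion: δ_free = αΔT L = 11.5×10⁻⁶ × 102 × 2325 = 2.727 mm.
This is smaller than the 4.2 mm clearance, so the tube expands freely without reaching the stop — the stress is zero.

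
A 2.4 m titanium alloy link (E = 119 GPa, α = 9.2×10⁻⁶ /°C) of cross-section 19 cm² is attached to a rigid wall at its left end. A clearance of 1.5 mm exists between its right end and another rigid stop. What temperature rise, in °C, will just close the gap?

ΔT ≈ 67.9 °C

The gap closes when αΔT L = 1.5 mm, since the link is still unstressed at that instant.
So ΔT = g/(αL) = 1.5/(9.2×10⁻⁶ × 2400) = 67.93 °C.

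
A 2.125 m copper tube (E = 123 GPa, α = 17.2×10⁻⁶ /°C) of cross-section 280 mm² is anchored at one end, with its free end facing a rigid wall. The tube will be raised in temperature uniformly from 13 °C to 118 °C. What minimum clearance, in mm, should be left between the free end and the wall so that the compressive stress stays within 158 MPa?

g ≈ 1.11 mm

Free expansion if unrestrained: δ_free = αΔT L = 17.2×10⁻⁶ × 105 × 2125 = 3.838 mm.
A stress of 158 MPa corresponds to the wall pushing the tube back by σL/E = 158×2125/(123×10³) = 2.73 mm.
The gap must absorb the remainder: g_min = 3.838 − 2.73 = 1.108 mm.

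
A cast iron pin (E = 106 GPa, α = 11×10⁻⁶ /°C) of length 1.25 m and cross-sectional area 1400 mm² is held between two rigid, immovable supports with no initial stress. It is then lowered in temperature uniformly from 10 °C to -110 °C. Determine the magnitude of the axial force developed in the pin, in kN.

P ≈ 196 kN (tensile)

Full restraint means ε = 0, so the stress is σ = EαΔT = 106×10³ × 11×10⁻⁶ × 120 = 139.9 MPa.
P = AEαΔT = 1400 × 106×10³ × 11×10⁻⁶ × 120 = 195.9 kN (tensile).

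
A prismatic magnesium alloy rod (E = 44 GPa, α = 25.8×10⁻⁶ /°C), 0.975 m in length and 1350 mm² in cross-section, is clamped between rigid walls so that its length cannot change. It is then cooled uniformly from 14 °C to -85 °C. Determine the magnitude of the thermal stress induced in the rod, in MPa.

The supports are rigid, so the total axial strain is zero. The restrained thermal strain is ε = αΔT = 25.8×10⁻⁶ × 99 = 2554.2×10⁻⁶.
σ = EαΔT = 44×10³ × 25.8×10⁻⁶ × 99 = 112.4 MPa (tensile; the rod is trying to contract).

σ ≈ 112 MPa (tensile)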